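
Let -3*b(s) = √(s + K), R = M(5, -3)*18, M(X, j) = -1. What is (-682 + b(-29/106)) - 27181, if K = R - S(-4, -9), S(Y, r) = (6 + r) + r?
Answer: -27863 - I*√70490/318 ≈ -27863.0 - 0.8349*I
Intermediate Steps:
S(Y, r) = 6 + 2*r
R = -18 (R = -1*18 = -18)
K = -6 (K = -18 - (6 + 2*(-9)) = -18 - (6 - 18) = -18 - 1*(-12) = -18 + 12 = -6)
b(s) = -√(-6 + s)/3 (b(s) = -√(s - 6)/3 = -√(-6 + s)/3)
(-682 + b(-29/106)) - 27181 = (-682 - √(-6 - 29/106)/3) - 27181 = (-682 - I*√70490/318) - 27181 = -27863 - I*√70490/318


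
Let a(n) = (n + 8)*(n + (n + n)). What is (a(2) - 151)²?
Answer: 8281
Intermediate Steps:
a(n) = 3*n*(8 + n) (a(n) = (8 + n)*(n + 2*n) = (8 + n)*(3*n) = 3*n*(8 + n))
(a(2) - 151)² = (3*2*(8 + 2) - 151)² = (3*2*10 - 151)² = (60 - 151)² = (-91)² = 8281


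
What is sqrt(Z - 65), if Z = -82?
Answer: 7*I*sqrt(3) ≈ 12.124*I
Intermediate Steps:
sqrt(Z - 65) = sqrt(-82 - 65) = sqrt(-147) = 7*I*sqrt(3)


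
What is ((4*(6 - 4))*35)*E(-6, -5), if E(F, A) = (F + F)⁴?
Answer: 5806080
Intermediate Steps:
E(F, A) = 16*F⁴ (E(F, A) = (2*F)⁴ = 16*F⁴)
((4*(6 - 4))*35)*E(-6, -5) = ((4*(6 - 4))*35)*(16*(-6)⁴) = ((4*2)*35)*(16*1296) = (8*35)*20736 = 280*20736 = 5806080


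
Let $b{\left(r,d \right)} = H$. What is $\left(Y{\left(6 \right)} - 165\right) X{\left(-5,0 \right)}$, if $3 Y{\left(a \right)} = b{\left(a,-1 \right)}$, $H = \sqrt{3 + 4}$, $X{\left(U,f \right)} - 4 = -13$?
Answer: $1485 - 3 \sqrt{7} \approx 1477.1$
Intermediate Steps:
$X{\left(U,f \right)} = -9$ ($X{\left(U,f \right)} = 4 - 13 = -9$)
$H = \sqrt{7} \approx 2.6458$
$b{\left(r,d \right)} = \sqrt{7}$
$Y{\left(a \right)} = \frac{\sqrt{7}}{3}$
$\left(Y{\left(6 \right)} - 165\right) X{\left(-5,0 \right)} = \left(\frac{\sqrt{7}}{3} - 165\right) \left(-9\right) = \left(-165 + \frac{\sqrt{7}}{3}\right) \left(-9\right) = 1485 - 3 \sqrt{7}$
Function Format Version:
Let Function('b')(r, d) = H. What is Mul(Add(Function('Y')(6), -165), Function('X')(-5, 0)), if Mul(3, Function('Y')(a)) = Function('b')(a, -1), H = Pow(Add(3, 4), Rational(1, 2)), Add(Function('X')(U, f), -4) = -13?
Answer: Add(1485, Mul(-3, Pow(7, Rational(1, 2)))) ≈ 1477.1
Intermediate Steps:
Function('X')(U, f) = -9 (Function('X')(U, f) = Add(4, -13) = -9)
H = Pow(7, Rational(1, 2)) ≈ 2.6458
Function('b')(r, d) = Pow(7, Rational(1, 2))
Function('Y')(a) = Mul(Rational(1, 3), Pow(7, Rational(1, 2)))
Mul(Add(Function('Y')(6), -165), Function('X')(-5, 0)) = Mul(Add(Mul(Rational(1, 3), Pow(7, Rational(1, 2))), -165), -9) = Mul(Add(-165, Mul(Rational(1, 3), Pow(7, Rational(1, 2)))), -9) = Add(1485, Mul(-3, Pow(7, Rational(1, 2))))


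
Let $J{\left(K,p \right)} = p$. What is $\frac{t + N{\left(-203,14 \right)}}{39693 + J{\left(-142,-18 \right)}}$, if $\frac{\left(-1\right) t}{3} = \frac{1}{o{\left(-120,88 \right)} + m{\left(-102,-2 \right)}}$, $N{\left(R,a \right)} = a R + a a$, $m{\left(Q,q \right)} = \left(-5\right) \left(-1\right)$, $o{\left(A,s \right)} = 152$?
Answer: $- \frac{5539}{83053} \approx -0.066692$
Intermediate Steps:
$m{\left(Q,q \right)} = 5$
$N{\left(R,a \right)} = a^{2} + R a$ ($N{\left(R,a \right)} = R a + a^{2} = a^{2} + R a$)
$t = - \frac{3}{157}$ ($t = - \frac{3}{152 + 5} = - \frac{3}{157} \approx -0.019108$)
$\frac{t + N{\left(-203,14 \right)}}{39693 + J{\left(-142,-18 \right)}} = \frac{- \frac{3}{157} + 14 \left(-203 + 14\right)}{39693 - 18} = \frac{- \frac{3}{157} + 14 \left(-189\right)}{39675} = \left(- \frac{3}{157} - 2646\right) \frac{1}{39675} = \left(- \frac{415425}{157}\right) \frac{1}{39675} = - \frac{5539}{83053}$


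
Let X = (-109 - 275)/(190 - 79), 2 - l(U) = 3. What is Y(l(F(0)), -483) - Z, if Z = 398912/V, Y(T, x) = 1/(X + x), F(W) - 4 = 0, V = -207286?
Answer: 3586173753/1865470357 ≈ 1.9224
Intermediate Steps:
F(W) = 4 (F(W) = 4 + 0 = 4)
l(U) = -1 (l(U) = 2 - 1*3 = 2 - 3 = -1)
X = -128/37 (X = -384/111 = -384*1/111 = -128/37 ≈ -3.4595)
Y(T, x) = 1/(-128/37 + x)
Z = -199456/103643 (Z = 398912/(-207286) = 398912*(-1/207286) = -199456/103643 ≈ -1.9245)
Y(l(F(0)), -483) - Z = 37/(-128 + 37*(-483)) - 1*(-199456/103643) = 37/(-128 - 17871) + 199456/103643 = 37/(-17999) + 199456/103643 = 37*(-1/17999) + 199456/103643 = -37/17999 + 199456/103643 = 3586173753/1865470357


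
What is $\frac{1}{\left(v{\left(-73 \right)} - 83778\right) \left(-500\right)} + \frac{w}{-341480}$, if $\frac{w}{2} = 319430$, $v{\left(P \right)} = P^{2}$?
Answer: $- \frac{626474093213}{334859556500} \approx -1.8709$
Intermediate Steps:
$w = 638860$ ($w = 2 \cdot 319430 = 638860$)
$\frac{1}{\left(v{\left(-73 \right)} - 83778\right) \left(-500\right)} + \frac{w}{-341480} = \frac{1}{\left(\left(-73\right)^{2} - 83778\right) \left(-500\right)} + \frac{638860}{-341480} = \frac{1}{5329 - 83778} \left(- \frac{1}{500}\right) + 638860 \left(- \frac{1}{341480}\right) = \frac{1}{-78449} \left(- \frac{1}{500}\right) - \frac{31943}{17074} = \left(- \frac{1}{78449}\right) \left(- \frac{1}{500}\right) - \frac{31943}{17074} = \frac{1}{39224500} - \frac{31943}{17074} = - \frac{626474093213}{334859556500}$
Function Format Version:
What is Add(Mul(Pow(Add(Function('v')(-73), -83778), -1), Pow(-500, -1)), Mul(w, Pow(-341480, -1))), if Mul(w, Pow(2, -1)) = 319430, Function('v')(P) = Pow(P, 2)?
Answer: Rational(-626474093213, 334859556500) ≈ -1.8709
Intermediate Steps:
w = 638860 (w = Mul(2, 319430) = 638860)
Add(Mul(Pow(Add(Function('v')(-73), -83778), -1), Pow(-500, -1)), Mul(w, Pow(-341480, -1))) = Add(Mul(Pow(Add(Pow(-73, 2), -83778), -1), Pow(-500, -1)), Mul(638860, Pow(-341480, -1))) = Add(Mul(Pow(Add(5329, -83778), -1), Rational(-1, 500)), Mul(638860, Rational(-1, 341480))) = Add(Mul(Pow(-78449, -1), Rational(-1, 500)), Rational(-31943, 17074)) = Add(Mul(Rational(-1, 78449), Rational(-1, 500)), Rational(-31943, 17074)) = Add(Rational(1, 39224500), Rational(-31943, 17074)) = Rational(-626474093213, 334859556500)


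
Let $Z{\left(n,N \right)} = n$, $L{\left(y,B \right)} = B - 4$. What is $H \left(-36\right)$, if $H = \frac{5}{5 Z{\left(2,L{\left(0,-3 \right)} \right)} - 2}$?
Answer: $- \frac{45}{2} \approx -22.5$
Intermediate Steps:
$L{\left(y,B \right)} = -4 + B$ ($L{\left(y,B \right)} = B - 4 = -4 + B$)
$H = \frac{5}{8}$ ($H = \frac{5}{5 \cdot 2 - 2} = \frac{5}{10 - 2} = \frac{5}{8} \approx 0.625$)
$H \left(-36\right) = \frac{5}{8} \left(-36\right) = - \frac{45}{2}$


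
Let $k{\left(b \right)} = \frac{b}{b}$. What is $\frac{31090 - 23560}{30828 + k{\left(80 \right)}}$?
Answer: $\frac{7530}{30829} \approx 0.24425$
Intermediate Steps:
$k{\left(b \right)} = 1$
$\frac{31090 - 23560}{30828 + k{\left(80 \right)}} = \frac{31090 - 23560}{30828 + 1} = \frac{7530}{30829}$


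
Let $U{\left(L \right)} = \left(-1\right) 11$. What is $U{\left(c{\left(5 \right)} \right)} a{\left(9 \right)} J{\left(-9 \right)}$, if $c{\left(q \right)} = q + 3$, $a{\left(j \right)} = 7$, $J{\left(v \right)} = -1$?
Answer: $77$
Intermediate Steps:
$c{\left(q \right)} = 3 + q$
$U{\left(L \right)} = -11$
$U{\left(c{\left(5 \right)} \right)} a{\left(9 \right)} J{\left(-9 \right)} = \left(-11\right) 7 \left(-1\right) = \left(-77\right) \left(-1\right) = 77$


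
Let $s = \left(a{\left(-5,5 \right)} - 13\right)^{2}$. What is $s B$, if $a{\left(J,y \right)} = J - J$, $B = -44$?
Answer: $-7436$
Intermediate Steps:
$a{\left(J,y \right)} = 0$
$s = 169$ ($s = \left(0 - 13\right)^{2} = \left(-13\right)^{2} = 169$)
$s B = 169 \left(-44\right) = -7436$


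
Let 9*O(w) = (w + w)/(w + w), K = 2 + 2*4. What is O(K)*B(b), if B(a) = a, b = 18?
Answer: 2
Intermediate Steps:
K = 10 (K = 2 + 8 = 10)
O(w) = ⅑ (O(w) = ((w + w)/(w + w))/9 = ((2*w)/((2*w)))/9 = ((2*w)*(1/(2*w)))/9 = (⅑)*1 = ⅑)
O(K)*B(b) = (⅑)*18 = 2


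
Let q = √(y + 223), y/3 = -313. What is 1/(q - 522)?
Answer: -261/136600 - I*√179/136600 ≈ -0.0019107 - 9.7944e-5*I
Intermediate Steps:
y = -939 (y = 3*(-313) = -939)
q = 2*I*√179 (q = √(-939 + 223) = √(-716) = 2*I*√179 ≈ 26.758*I)
1/(q - 522) = 1/(2*I*√179 - 522) = 1/(-522 + 2*I*√179)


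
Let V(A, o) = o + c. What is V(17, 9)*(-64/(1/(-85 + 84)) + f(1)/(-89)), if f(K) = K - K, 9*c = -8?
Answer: 4672/9 ≈ 519.11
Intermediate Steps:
c = -8/9 (c = (⅑)*(-8) = -8/9 ≈ -0.88889)
f(K) = 0
V(A, o) = -8/9 + o (V(A, o) = o - 8/9 = -8/9 + o)
V(17, 9)*(-64/(1/(-85 + 84)) + f(1)/(-89)) = (-8/9 + 9)*(-64/(1/(-85 + 84)) + 0/(-89)) = 73*(-64/(1/(-1)) + 0*(-1/89))/9 = 73*(-64/(-1) + 0)/9 = 73*(-64*(-1) + 0)/9 = 73*(64 + 0)/9 = (73/9)*64 = 4672/9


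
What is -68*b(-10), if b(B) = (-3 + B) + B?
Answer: 1564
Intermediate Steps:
b(B) = -3 + 2*B
-68*b(-10) = -68*(-3 + 2*(-10)) = -68*(-3 - 20) = -68*(-23) = 1564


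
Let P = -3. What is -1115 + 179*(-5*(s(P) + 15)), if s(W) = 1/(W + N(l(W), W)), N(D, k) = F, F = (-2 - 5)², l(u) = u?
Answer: -669735/46 ≈ -14559.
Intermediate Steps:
F = 49 (F = (-7)² = 49)
N(D, k) = 49
s(W) = 1/(49 + W) (s(W) = 1/(W + 49) = 1/(49 + W))
-1115 + 179*(-5*(s(P) + 15)) = -1115 + 179*(-5*(1/(49 - 3) + 15)) = -1115 + 179*(-5*(1/46 + 15)) = -1115 + 179*(-5*691/46) = -1115 + 179*(-3455/46) = -1115 - 618445/46 = -669735/46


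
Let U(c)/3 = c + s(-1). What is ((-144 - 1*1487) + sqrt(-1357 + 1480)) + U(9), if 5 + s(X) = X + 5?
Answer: -1607 + sqrt(123) ≈ -1595.9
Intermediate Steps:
s(X) = X (s(X) = -5 + (X + 5) = -5 + (5 + X) = X)
U(c) = -3 + 3*c (U(c) = 3*(c - 1) = 3*(-1 + c) = -3 + 3*c)
((-144 - 1*1487) + sqrt(-1357 + 1480)) + U(9) = ((-144 - 1*1487) + sqrt(-1357 + 1480)) + (-3 + 3*9) = ((-144 - 1487) + sqrt(123)) + (-3 + 27) = (-1631 + sqrt(123)) + 24 = -1607 + sqrt(123)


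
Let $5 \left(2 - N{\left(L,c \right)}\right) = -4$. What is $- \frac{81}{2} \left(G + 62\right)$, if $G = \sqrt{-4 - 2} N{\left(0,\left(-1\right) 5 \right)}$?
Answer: $-2511 - \frac{567 i \sqrt{6}}{5} \approx -2511.0 - 277.77 i$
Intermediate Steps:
$N{\left(L,c \right)} = \frac{14}{5}$ ($N{\left(L,c \right)} = 2 - - \frac{4}{5} = 2 + \frac{4}{5} = \frac{14}{5}$)
$G = \frac{14 i \sqrt{6}}{5}$ ($G = \sqrt{-4 - 2} \cdot \frac{14}{5} = \sqrt{-6} \cdot \frac{14}{5} = i \sqrt{6} \cdot \frac{14}{5} = \frac{14 i \sqrt{6}}{5} \approx 6.8586 i$)
$- \frac{81}{2} \left(G + 62\right) = - \frac{81}{2} \left(\frac{14 i \sqrt{6}}{5} + 62\right) = \left(-81\right) \frac{1}{2} \left(62 + \frac{14 i \sqrt{6}}{5}\right) = - \frac{81 \left(62 + \frac{14 i \sqrt{6}}{5}\right)}{2} = -2511 - \frac{567 i \sqrt{6}}{5}$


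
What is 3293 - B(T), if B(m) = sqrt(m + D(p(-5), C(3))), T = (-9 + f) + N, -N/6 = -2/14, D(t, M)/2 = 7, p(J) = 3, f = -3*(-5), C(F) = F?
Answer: 3293 - sqrt(1022)/7 ≈ 3288.4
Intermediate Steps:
f = 15
D(t, M) = 14 (D(t, M) = 2*7 = 14)
N = 6/7 (N = -(-12)/14 = -6*(-1/7) = 6/7 ≈ 0.85714)
T = 48/7 (T = (-9 + 15) + 6/7 = 6 + 6/7 = 48/7 ≈ 6.8571)
B(m) = sqrt(14 + m) (B(m) = sqrt(m + 14) = sqrt(14 + m))
3293 - B(T) = 3293 - sqrt(14 + 48/7) = 3293 - sqrt(146/7) = 3293 - sqrt(1022)/7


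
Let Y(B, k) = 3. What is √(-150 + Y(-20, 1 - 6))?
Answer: 7*I*√3 ≈ 12.124*I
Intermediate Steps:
√(-150 + Y(-20, 1 - 6)) = √(-150 + 3) = √(-147) = 7*I*√3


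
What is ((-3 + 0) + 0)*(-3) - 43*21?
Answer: -894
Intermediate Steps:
((-3 + 0) + 0)*(-3) - 43*21 = (-3 + 0)*(-3) - 903 = -3*(-3) - 903 = 9 - 903 = -894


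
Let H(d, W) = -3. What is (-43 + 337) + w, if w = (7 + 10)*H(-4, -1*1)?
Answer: 243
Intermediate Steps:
w = -51 (w = (7 + 10)*(-3) = 17*(-3) = -51)
(-43 + 337) + w = (-43 + 337) - 51 = 294 - 51 = 243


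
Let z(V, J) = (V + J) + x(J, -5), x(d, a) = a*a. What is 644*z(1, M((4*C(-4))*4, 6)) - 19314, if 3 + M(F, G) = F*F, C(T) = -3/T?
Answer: 88234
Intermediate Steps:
x(d, a) = a²
M(F, G) = -3 + F² (M(F, G) = -3 + F*F = -3 + F²)
z(V, J) = 25 + J + V (z(V, J) = (V + J) + (-5)² = (J + V) + 25 = 25 + J + V)
644*z(1, M((4*C(-4))*4, 6)) - 19314 = 644*(25 + (-3 + ((4*(-3/(-4)))*4)²) + 1) - 19314 = 644*(25 + (-3 + ((4*(-3*(-¼)))*4)²) + 1) - 19314 = 644*(25 + (-3 + ((4*(¾))*4)²) + 1) - 19314 = 644*(25 + (-3 + (3*4)²) + 1) - 19314 = 644*(25 + (-3 + 12²) + 1) - 19314 = 644*(25 + (-3 + 144) + 1) - 19314 = 644*(25 + 141 + 1) - 19314 = 644*167 - 19314 = 107548 - 19314 = 88234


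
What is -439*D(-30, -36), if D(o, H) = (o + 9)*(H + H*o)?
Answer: 9624636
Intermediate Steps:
D(o, H) = (9 + o)*(H + H*o)
-439*D(-30, -36) = -(-15804)*(9 + (-30)² + 10*(-30)) = -(-15804)*(9 + 900 - 300) = -(-15804)*609 = -439*(-21924) = 9624636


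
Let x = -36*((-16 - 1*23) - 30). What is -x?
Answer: -2484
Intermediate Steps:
x = 2484 (x = -36*((-16 - 23) - 30) = -36*(-39 - 30) = -36*(-69) = 2484)
-x = -1*2484 = -2484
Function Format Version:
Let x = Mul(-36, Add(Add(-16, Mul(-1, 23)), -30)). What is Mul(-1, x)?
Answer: -2484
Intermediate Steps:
x = 2484 (x = Mul(-36, Add(Add(-16, -23), -30)) = Mul(-36, Add(-39, -30)) = Mul(-36, -69) = 2484)
Mul(-1, x) = Mul(-1, 2484) = -2484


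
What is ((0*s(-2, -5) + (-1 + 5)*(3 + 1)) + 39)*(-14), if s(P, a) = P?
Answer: -770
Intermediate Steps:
((0*s(-2, -5) + (-1 + 5)*(3 + 1)) + 39)*(-14) = ((0*(-2) + (-1 + 5)*(3 + 1)) + 39)*(-14) = ((0 + 4*4) + 39)*(-14) = ((0 + 16) + 39)*(-14) = (16 + 39)*(-14) = 55*(-14) = -770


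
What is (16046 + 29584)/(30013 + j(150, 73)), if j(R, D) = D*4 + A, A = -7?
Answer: 22815/15149 ≈ 1.5060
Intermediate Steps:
j(R, D) = -7 + 4*D (j(R, D) = D*4 - 7 = 4*D - 7 = -7 + 4*D)
(16046 + 29584)/(30013 + j(150, 73)) = (16046 + 29584)/(30013 + (-7 + 4*73)) = 45630/(30013 + (-7 + 292)) = 45630/(30013 + 285) = 45630/30298 = 45630*(1/30298) = 22815/15149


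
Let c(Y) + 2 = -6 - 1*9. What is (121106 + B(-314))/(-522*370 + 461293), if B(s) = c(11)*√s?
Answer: 121106/268153 - 17*I*√314/268153 ≈ 0.45163 - 0.0011234*I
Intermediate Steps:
c(Y) = -17 (c(Y) = -2 + (-6 - 1*9) = -2 + (-6 - 9) = -2 - 15 = -17)
B(s) = -17*√s
(121106 + B(-314))/(-522*370 + 461293) = (121106 - 17*I*√314)/(-522*370 + 461293) = (121106 - 17*I*√314)/(-193140 + 461293) = (121106 - 17*I*√314)/268153 = (121106 - 17*I*√314)*(1/268153) = 121106/268153 - 17*I*√314/268153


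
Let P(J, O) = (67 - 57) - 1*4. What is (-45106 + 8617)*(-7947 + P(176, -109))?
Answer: 289759149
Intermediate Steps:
P(J, O) = 6 (P(J, O) = 10 - 4 = 6)
(-45106 + 8617)*(-7947 + P(176, -109)) = (-45106 + 8617)*(-7947 + 6) = -36489*(-7941) = 289759149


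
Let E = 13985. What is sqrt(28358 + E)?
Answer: sqrt(42343) ≈ 205.77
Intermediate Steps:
sqrt(28358 + E) = sqrt(28358 + 13985) = sqrt(42343)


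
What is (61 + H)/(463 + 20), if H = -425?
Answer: -52/69 ≈ -0.75362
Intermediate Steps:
(61 + H)/(463 + 20) = (61 - 425)/(463 + 20) = -364/483 = -364*1/483 = -52/69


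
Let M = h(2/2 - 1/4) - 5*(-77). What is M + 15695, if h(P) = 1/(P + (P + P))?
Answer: 144724/9 ≈ 16080.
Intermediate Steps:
h(P) = 1/(3*P) (h(P) = 1/(P + 2*P) = 1/(3*P))
M = 3469/9 (M = 1/(3*(2/2 - 1/4)) - 5*(-77) = 1/(3*(2*(1/2) - 1*1/4)) + 385 = 1/(3*(1 - 1/4)) + 385 = 1/(3*(3/4)) + 385 = (1/3)*(4/3) + 385 = 4/9 + 385 = 3469/9 ≈ 385.44)
M + 15695 = 3469/9 + 15695 = 144724/9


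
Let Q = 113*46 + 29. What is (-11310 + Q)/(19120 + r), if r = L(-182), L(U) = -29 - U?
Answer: -6083/19273 ≈ -0.31562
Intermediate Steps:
Q = 5227 (Q = 5198 + 29 = 5227)
r = 153 (r = -29 - 1*(-182) = -29 + 182 = 153)
(-11310 + Q)/(19120 + r) = (-11310 + 5227)/(19120 + 153) = -6083/19273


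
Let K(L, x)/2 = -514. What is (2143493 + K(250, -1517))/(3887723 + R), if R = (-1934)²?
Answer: 714155/2542693 ≈ 0.28087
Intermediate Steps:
K(L, x) = -1028 (K(L, x) = 2*(-514) = -1028)
R = 3740356
(2143493 + K(250, -1517))/(3887723 + R) = (2143493 - 1028)/(3887723 + 3740356) = 2142465/7628079 = 2142465*(1/7628079) = 714155/2542693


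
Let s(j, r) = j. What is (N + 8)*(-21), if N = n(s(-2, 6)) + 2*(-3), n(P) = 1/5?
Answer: -231/5 ≈ -46.200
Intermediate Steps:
n(P) = ⅕
N = -29/5 (N = ⅕ + 2*(-3) = ⅕ - 6 = -29/5 ≈ -5.8000)
(N + 8)*(-21) = (-29/5 + 8)*(-21) = (11/5)*(-21) = -231/5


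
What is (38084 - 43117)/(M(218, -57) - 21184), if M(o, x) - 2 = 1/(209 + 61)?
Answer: 1358910/5719139 ≈ 0.23761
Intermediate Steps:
M(o, x) = 541/270 (M(o, x) = 2 + 1/(209 + 61) = 2 + 1/270 = 541/270)
(38084 - 43117)/(M(218, -57) - 21184) = (38084 - 43117)/(541/270 - 21184) = -5033/(-5719139/270) = -5033*(-270/5719139) = 1358910/5719139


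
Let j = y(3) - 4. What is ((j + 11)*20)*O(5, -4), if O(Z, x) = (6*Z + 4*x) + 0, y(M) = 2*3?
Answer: 3640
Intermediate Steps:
y(M) = 6
O(Z, x) = 4*x + 6*Z (O(Z, x) = (4*x + 6*Z) + 0 = 4*x + 6*Z)
j = 2 (j = 6 - 4 = 2)
((j + 11)*20)*O(5, -4) = ((2 + 11)*20)*(4*(-4) + 6*5) = (13*20)*(-16 + 30) = 260*14 = 3640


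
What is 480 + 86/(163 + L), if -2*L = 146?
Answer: 21643/45 ≈ 480.96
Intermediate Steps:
L = -73 (L = -½*146 = -73)
480 + 86/(163 + L) = 480 + 86/(163 - 73) = 480 + 86/90 = 480 + (1/90)*86 = 480 + 43/45 = 21643/45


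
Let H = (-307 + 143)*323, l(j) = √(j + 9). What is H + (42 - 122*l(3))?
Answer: -52930 - 244*√3 ≈ -53353.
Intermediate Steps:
l(j) = √(9 + j)
H = -52972 (H = -164*323 = -52972)
H + (42 - 122*l(3)) = -52972 + (42 - 122*√(9 + 3)) = -52972 + (42 - 244*√3) = -52930 - 244*√3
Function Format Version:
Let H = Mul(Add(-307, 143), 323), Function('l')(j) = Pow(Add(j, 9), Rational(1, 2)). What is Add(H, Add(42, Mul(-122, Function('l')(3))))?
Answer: Add(-52930, Mul(-244, Pow(3, Rational(1, 2)))) ≈ -53353.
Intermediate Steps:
Function('l')(j) = Pow(Add(9, j), Rational(1, 2))
H = -52972 (H = Mul(-164, 323) = -52972)
Add(H, Add(42, Mul(-122, Function('l')(3)))) = Add(-52972, Add(42, Mul(-122, Pow(Add(9, 3), Rational(1, 2))))) = Add(-52972, Add(42, Mul(-122, Pow(12, Rational(1, 2))))) = Add(-52972, Add(42, Mul(-122, Mul(2, Pow(3, Rational(1, 2)))))) = Add(-52972, Add(42, Mul(-244, Pow(3, Rational(1, 2))))) = Add(-52930, Mul(-244, Pow(3, Rational(1, 2))))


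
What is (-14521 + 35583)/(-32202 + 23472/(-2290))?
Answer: -12057995/18441513 ≈ -0.65385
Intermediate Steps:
(-14521 + 35583)/(-32202 + 23472/(-2290)) = 21062/(-32202 + 23472*(-1/2290)) = 21062/(-32202 - 11736/1145) = 21062/(-36883026/1145) = 21062*(-1145/36883026) = -12057995/18441513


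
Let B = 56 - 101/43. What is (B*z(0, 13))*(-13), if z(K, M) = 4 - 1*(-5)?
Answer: -269919/43 ≈ -6277.2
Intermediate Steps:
B = 2307/43 (B = 56 - 101/43 = 2307/43 ≈ 53.651)
z(K, M) = 9 (z(K, M) = 4 + 5 = 9)
(B*z(0, 13))*(-13) = ((2307/43)*9)*(-13) = (20763/43)*(-13) = -269919/43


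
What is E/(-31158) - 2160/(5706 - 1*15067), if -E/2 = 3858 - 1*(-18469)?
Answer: 242653687/145835019 ≈ 1.6639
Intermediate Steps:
E = -44654 (E = -2*(3858 - 1*(-18469)) = -2*(3858 + 18469) = -2*22327 = -44654)
E/(-31158) - 2160/(5706 - 1*15067) = -44654/(-31158) - 2160/(5706 - 1*15067) = -44654*(-1/31158) - 2160/(5706 - 15067) = 22327/15579 - 2160/(-9361) = 22327/15579 - 2160*(-1/9361) = 22327/15579 + 2160/9361 = 242653687/145835019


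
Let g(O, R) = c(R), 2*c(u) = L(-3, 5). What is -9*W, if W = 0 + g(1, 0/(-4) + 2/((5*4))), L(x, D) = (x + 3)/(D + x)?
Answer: 0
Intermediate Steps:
L(x, D) = (3 + x)/(D + x)
c(u) = 0 (c(u) = ((3 - 3)/(5 - 3))/2 = (0/2)/2 = ((1/2)*0)/2 = (1/2)*0 = 0)
g(O, R) = 0
W = 0 (W = 0 + 0 = 0)
-9*W = -9*0 = 0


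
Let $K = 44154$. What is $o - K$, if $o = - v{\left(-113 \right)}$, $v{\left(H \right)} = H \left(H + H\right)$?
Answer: $-69692$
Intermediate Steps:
$v{\left(H \right)} = 2 H^{2}$ ($v{\left(H \right)} = H 2 H = 2 H^{2}$)
$o = -25538$ ($o = - 2 \left(-113\right)^{2} = - 2 \cdot 12769 = \left(-1\right) 25538 = -25538$)
$o - K = -25538 - 44154 = -69692$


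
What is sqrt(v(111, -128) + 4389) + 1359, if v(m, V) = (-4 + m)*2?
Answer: 1359 + sqrt(4603) ≈ 1426.8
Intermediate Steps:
v(m, V) = -8 + 2*m
sqrt(v(111, -128) + 4389) + 1359 = sqrt((-8 + 2*111) + 4389) + 1359 = sqrt((-8 + 222) + 4389) + 1359 = sqrt(214 + 4389) + 1359 = sqrt(4603) + 1359 = 1359 + sqrt(4603)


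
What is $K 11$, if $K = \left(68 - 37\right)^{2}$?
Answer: $10571$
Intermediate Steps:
$K = 961$ ($K = 31^{2} = 961$)
$K 11 = 961 \cdot 11 = 10571$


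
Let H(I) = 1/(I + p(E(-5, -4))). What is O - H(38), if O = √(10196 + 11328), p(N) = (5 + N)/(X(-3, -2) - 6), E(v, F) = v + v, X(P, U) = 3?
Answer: -3/119 + 2*√5381 ≈ 146.69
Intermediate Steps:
E(v, F) = 2*v
p(N) = -5/3 - N/3 (p(N) = (5 + N)/(3 - 6) = (5 + N)/(-3) = (5 + N)*(-⅓) = -5/3 - N/3)
H(I) = 1/(5/3 + I) (H(I) = 1/(I + (-5/3 - 2*(-5)/3)) = 1/(I + (-5/3 - ⅓*(-10))) = 1/(I + (-5/3 + 10/3)) = 1/(I + 5/3) = 1/(5/3 + I))
O = 2*√5381 (O = √21524 = 2*√5381 ≈ 146.71)
O - H(38) = 2*√5381 - 3/(5 + 3*38) = 2*√5381 - 3/(5 + 114) = 2*√5381 - 3/119 = -3/119 + 2*√5381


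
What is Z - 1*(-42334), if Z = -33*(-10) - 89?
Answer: 42575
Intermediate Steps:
Z = 241 (Z = 330 - 89 = 241)
Z - 1*(-42334) = 241 - 1*(-42334) = 241 + 42334 = 42575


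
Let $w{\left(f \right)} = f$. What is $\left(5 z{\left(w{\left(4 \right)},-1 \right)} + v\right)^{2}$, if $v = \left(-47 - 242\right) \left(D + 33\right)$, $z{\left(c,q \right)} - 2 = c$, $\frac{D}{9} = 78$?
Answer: $45107388225$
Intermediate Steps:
$D = 702$ ($D = 9 \cdot 78 = 702$)
$z{\left(c,q \right)} = 2 + c$
$v = -212415$ ($v = \left(-47 - 242\right) \left(702 + 33\right) = \left(-289\right) 735 = -212415$)
$\left(5 z{\left(w{\left(4 \right)},-1 \right)} + v\right)^{2} = \left(5 \left(2 + 4\right) - 212415\right)^{2} = \left(5 \cdot 6 - 212415\right)^{2} = \left(30 - 212415\right)^{2} = \left(-212385\right)^{2} = 45107388225$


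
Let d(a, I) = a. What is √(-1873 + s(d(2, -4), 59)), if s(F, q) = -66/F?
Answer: I*√1906 ≈ 43.658*I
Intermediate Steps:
√(-1873 + s(d(2, -4), 59)) = √(-1873 - 66/2) = √(-1873 - 66*½) = √(-1873 - 33) = √(-1906) = I*√1906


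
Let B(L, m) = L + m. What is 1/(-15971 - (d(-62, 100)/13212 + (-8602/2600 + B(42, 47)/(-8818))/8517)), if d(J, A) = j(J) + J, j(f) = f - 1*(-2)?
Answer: -53747394678900/858399123169598891 ≈ -6.2614e-5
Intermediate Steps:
j(f) = 2 + f (j(f) = f + 2 = 2 + f)
d(J, A) = 2 + 2*J (d(J, A) = (2 + J) + J = 2 + 2*J)
1/(-15971 - (d(-62, 100)/13212 + (-8602/2600 + B(42, 47)/(-8818))/8517)) = 1/(-15971 - ((2 + 2*(-62))/13212 + (-8602/2600 + (42 + 47)/(-8818))/8517)) = 1/(-15971 - ((2 - 124)*(1/13212) + (-8602*1/2600 + 89*(-1/8818))*(1/8517))) = 1/(-15971 - (-122*1/13212 + (-4301/1300 - 89/8818)*(1/8517))) = 1/(-15971 - (-61/6606 - 19020959/5731700*1/8517)) = 1/(-15971 - (-61/6606 - 19020959/48816888900)) = 1/(-15971 - 1*(-517247113009/53747394678900)) = 1/(-15971 + 517247113009/53747394678900) = 1/(-858399123169598891/53747394678900) = -53747394678900/858399123169598891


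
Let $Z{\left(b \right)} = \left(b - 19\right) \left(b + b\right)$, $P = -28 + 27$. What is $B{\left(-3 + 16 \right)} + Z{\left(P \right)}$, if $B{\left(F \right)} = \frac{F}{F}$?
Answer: $41$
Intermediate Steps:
$B{\left(F \right)} = 1$
$P = -1$
$Z{\left(b \right)} = 2 b \left(-19 + b\right)$ ($Z{\left(b \right)} = \left(-19 + b\right) 2 b = 2 b \left(-19 + b\right)$)
$B{\left(-3 + 16 \right)} + Z{\left(P \right)} = 1 + 2 \left(-1\right) \left(-19 - 1\right) = 1 + 2 \left(-1\right) \left(-20\right) = 1 + 40 = 41$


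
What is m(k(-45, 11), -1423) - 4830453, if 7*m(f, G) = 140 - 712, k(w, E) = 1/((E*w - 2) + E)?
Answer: -33813743/7 ≈ -4.8305e+6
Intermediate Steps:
k(w, E) = 1/(-2 + E + E*w) (k(w, E) = 1/((-2 + E*w) + E) = 1/(-2 + E + E*w))
m(f, G) = -572/7 (m(f, G) = (140 - 712)/7 = (⅐)*(-572) = -572/7)
m(k(-45, 11), -1423) - 4830453 = -572/7 - 4830453 = -33813743/7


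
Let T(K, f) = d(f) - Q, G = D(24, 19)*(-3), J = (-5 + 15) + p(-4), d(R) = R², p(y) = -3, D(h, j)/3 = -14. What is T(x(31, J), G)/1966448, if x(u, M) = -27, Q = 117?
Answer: 15759/1966448 ≈ 0.0080139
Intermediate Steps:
D(h, j) = -42 (D(h, j) = 3*(-14) = -42)
J = 7 (J = (-5 + 15) - 3 = 10 - 3 = 7)
G = 126 (G = -42*(-3) = 126)
T(K, f) = -117 + f² (T(K, f) = f² - 1*117 = f² - 117 = -117 + f²)
T(x(31, J), G)/1966448 = (-117 + 126²)/1966448 = (-117 + 15876)*(1/1966448) = 15759*(1/1966448) = 15759/1966448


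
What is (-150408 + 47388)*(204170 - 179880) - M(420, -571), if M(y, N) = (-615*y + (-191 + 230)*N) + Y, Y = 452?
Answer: -2502075683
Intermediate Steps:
M(y, N) = 452 - 615*y + 39*N (M(y, N) = (-615*y + (-191 + 230)*N) + 452 = (-615*y + 39*N) + 452 = 452 - 615*y + 39*N)
(-150408 + 47388)*(204170 - 179880) - M(420, -571) = (-150408 + 47388)*(204170 - 179880) - (452 - 615*420 + 39*(-571)) = -103020*24290 - (452 - 258300 - 22269) = -2502355800 - 1*(-280117) = -2502355800 + 280117 = -2502075683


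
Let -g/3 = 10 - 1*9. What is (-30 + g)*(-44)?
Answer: 1452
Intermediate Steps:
g = -3 (g = -3*(10 - 1*9) = -3*(10 - 9) = -3*1 = -3)
(-30 + g)*(-44) = (-30 - 3)*(-44) = -33*(-44) = 1452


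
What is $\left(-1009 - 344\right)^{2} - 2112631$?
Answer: $-282022$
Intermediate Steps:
$\left(-1009 - 344\right)^{2} - 2112631 = \left(-1353\right)^{2} - 2112631 = 1830609 - 2112631 = -282022$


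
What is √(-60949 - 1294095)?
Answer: 2*I*√338761 ≈ 1164.1*I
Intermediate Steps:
√(-60949 - 1294095) = √(-1355044) = 2*I*√338761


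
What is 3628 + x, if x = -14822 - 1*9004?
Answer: -20198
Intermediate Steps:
x = -23826 (x = -14822 - 9004 = -23826)
3628 + x = 3628 - 23826 = -20198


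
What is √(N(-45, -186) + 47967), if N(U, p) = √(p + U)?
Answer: √(47967 + I*√231) ≈ 219.01 + 0.0347*I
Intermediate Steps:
N(U, p) = √(U + p)
√(N(-45, -186) + 47967) = √(√(-45 - 186) + 47967) = √(√(-231) + 47967) = √(I*√231 + 47967) = √(47967 + I*√231)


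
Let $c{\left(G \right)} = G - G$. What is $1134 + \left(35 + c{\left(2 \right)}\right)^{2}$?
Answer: $2359$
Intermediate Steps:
$c{\left(G \right)} = 0$
$1134 + \left(35 + c{\left(2 \right)}\right)^{2} = 1134 + \left(35 + 0\right)^{2} = 1134 + 35^{2} = 1134 + 1225 = 2359$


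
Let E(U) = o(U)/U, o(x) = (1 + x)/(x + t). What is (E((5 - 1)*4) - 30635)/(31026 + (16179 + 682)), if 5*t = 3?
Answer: -5811885/9084848 ≈ -0.63973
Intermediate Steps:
t = ⅗ (t = (⅕)*3 = ⅗ ≈ 0.60000)
o(x) = (1 + x)/(⅗ + x) (o(x) = (1 + x)/(x + ⅗) = (1 + x)/(⅗ + x))
E(U) = 5*(1 + U)/(U*(3 + 5*U)) (E(U) = (5*(1 + U)/(3 + 5*U))/U = 5*(1 + U)/(U*(3 + 5*U)))
(E((5 - 1)*4) - 30635)/(31026 + (16179 + 682)) = (5*(1 + (5 - 1)*4)/((((5 - 1)*4))*(3 + 5*((5 - 1)*4))) - 30635)/(31026 + (16179 + 682)) = (5*(1 + 4*4)/(((4*4))*(3 + 5*(4*4))) - 30635)/(31026 + 16861) = (5*(1 + 16)/(16*(3 + 5*16)) - 30635)/47887 = (5*(1/16)*17/(3 + 80) - 30635)*(1/47887) = (5*(1/16)*17/83 - 30635)*(1/47887) = (5*(1/16)*(1/83)*17 - 30635)*(1/47887) = (85/1328 - 30635)*(1/47887) = -40683195/1328*1/47887 = -5811885/9084848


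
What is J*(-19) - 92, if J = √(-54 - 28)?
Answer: -92 - 19*I*√82 ≈ -92.0 - 172.05*I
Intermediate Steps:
J = I*√82 (J = √(-82) = I*√82 ≈ 9.0554*I)
J*(-19) - 92 = (I*√82)*(-19) - 92 = -19*I*√82 - 92 = -92 - 19*I*√82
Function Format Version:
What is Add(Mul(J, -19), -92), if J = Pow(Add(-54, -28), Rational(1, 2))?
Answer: Add(-92, Mul(-19, I, Pow(82, Rational(1, 2)))) ≈ Add(-92.000, Mul(-172.05, I))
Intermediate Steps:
J = Mul(I, Pow(82, Rational(1, 2))) (J = Pow(-82, Rational(1, 2)) = Mul(I, Pow(82, Rational(1, 2))) ≈ Mul(9.0554, I))
Add(Mul(J, -19), -92) = Add(Mul(Mul(I, Pow(82, Rational(1, 2))), -19), -92) = Add(Mul(-19, I, Pow(82, Rational(1, 2))), -92) = Add(-92, Mul(-19, I, Pow(82, Rational(1, 2))))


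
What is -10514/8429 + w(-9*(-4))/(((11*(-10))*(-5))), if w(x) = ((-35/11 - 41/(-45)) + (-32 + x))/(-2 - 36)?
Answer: -27194950556/21800554875 ≈ -1.2474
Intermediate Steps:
w(x) = 8482/9405 - x/38 (w(x) = ((-35*1/11 - 41*(-1/45)) + (-32 + x))/(-38) = ((-35/11 + 41/45) + (-32 + x))*(-1/38) = (-1124/495 + (-32 + x))*(-1/38) = (-16964/495 + x)*(-1/38) = 8482/9405 - x/38)
-10514/8429 + w(-9*(-4))/(((11*(-10))*(-5))) = -10514/8429 + (8482/9405 - (-9)*(-4)/38)/(((11*(-10))*(-5))) = -10514*1/8429 + (8482/9405 - 1/38*36)/((-110*(-5))) = -10514/8429 + (8482/9405 - 18/19)/550 = -10514/8429 - 428/9405*1/550 = -10514/8429 - 214/2586375 = -27194950556/21800554875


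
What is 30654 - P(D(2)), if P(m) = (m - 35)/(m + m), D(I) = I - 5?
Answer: 91943/3 ≈ 30648.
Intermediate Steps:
D(I) = -5 + I
P(m) = (-35 + m)/(2*m) (P(m) = (-35 + m)/((2*m)) = (-35 + m)*(1/(2*m)) = (-35 + m)/(2*m))
30654 - P(D(2)) = 30654 - (-35 + (-5 + 2))/(2*(-5 + 2)) = 30654 - (-35 - 3)/(2*(-3)) = 30654 - (-1)*(-38)/(2*3) = 30654 - 1*19/3 = 30654 - 19/3 = 91943/3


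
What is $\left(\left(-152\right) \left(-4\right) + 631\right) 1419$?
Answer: $1758141$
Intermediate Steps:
$\left(\left(-152\right) \left(-4\right) + 631\right) 1419 = \left(608 + 631\right) 1419 = 1239 \cdot 1419 = 1758141$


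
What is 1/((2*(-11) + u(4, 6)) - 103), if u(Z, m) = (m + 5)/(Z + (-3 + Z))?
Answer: -5/614 ≈ -0.0081433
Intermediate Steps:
u(Z, m) = (5 + m)/(-3 + 2*Z)
1/((2*(-11) + u(4, 6)) - 103) = 1/((2*(-11) + (5 + 6)/(-3 + 2*4)) - 103) = 1/((-22 + 11/(-3 + 8)) - 103) = 1/((-22 + 11/5) - 103) = 1/(-99/5 - 103) = 1/(-614/5) = -5/614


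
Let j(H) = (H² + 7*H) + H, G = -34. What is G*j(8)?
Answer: -4352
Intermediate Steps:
j(H) = H² + 8*H
G*j(8) = -272*(8 + 8) = -272*16 = -34*128 = -4352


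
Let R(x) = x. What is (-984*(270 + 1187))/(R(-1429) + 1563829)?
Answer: -1927/2100 ≈ -0.91762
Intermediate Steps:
(-984*(270 + 1187))/(R(-1429) + 1563829) = (-984*(270 + 1187))/(-1429 + 1563829) = -984*1457/1562400 = -1433688*1/1562400 = -1927/2100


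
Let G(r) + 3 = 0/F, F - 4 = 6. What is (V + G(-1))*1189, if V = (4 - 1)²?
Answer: 7134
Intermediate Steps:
F = 10 (F = 4 + 6 = 10)
V = 9 (V = 3² = 9)
G(r) = -3 (G(r) = -3 + 0/10 = -3 + 0*(⅒) = -3 + 0 = -3)
(V + G(-1))*1189 = (9 - 3)*1189 = 6*1189 = 7134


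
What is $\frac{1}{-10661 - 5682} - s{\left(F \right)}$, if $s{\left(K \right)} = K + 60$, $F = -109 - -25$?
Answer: $\frac{392231}{16343} \approx 24.0$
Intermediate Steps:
$F = -84$ ($F = -109 + 25 = -84$)
$s{\left(K \right)} = 60 + K$
$\frac{1}{-10661 - 5682} - s{\left(F \right)} = \frac{1}{-10661 - 5682} - \left(60 - 84\right) = \frac{1}{-16343} - -24 = - \frac{1}{16343} + 24 = \frac{392231}{16343}$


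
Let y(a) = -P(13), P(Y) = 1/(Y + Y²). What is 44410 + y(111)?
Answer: 8082619/182 ≈ 44410.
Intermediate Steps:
y(a) = -1/182 (y(a) = -1/(13*(1 + 13)) = -1/(13*14) = -1*1/182 = -1/182)
44410 + y(111) = 44410 - 1/182 = 8082619/182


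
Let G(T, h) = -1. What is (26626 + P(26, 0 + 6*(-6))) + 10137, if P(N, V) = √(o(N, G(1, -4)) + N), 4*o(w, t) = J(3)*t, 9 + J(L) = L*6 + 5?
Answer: 36763 + 3*√10/2 ≈ 36768.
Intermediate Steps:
J(L) = -4 + 6*L (J(L) = -9 + (L*6 + 5) = -9 + (6*L + 5) = -9 + (5 + 6*L) = -4 + 6*L)
o(w, t) = 7*t/2 (o(w, t) = ((-4 + 6*3)*t)/4 = ((-4 + 18)*t)/4 = (14*t)/4 = 7*t/2)
P(N, V) = √(-7/2 + N) (P(N, V) = √((7/2)*(-1) + N) = √(-7/2 + N))
(26626 + P(26, 0 + 6*(-6))) + 10137 = (26626 + √(-14 + 4*26)/2) + 10137 = (26626 + √(-14 + 104)/2) + 10137 = (26626 + √90/2) + 10137 = (26626 + (3*√10)/2) + 10137 = (26626 + 3*√10/2) + 10137 = 36763 + 3*√10/2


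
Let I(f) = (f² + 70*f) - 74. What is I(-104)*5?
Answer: 17310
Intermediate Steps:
I(f) = -74 + f² + 70*f
I(-104)*5 = (-74 + (-104)² + 70*(-104))*5 = (-74 + 10816 - 7280)*5 = 3462*5 = 17310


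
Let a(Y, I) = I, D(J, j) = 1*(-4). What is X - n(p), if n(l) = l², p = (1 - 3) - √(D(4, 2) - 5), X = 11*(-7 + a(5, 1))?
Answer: -61 - 12*I ≈ -61.0 - 12.0*I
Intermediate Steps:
D(J, j) = -4
X = -66 (X = 11*(-7 + 1) = 11*(-6) = -66)
p = -2 - 3*I (p = (1 - 3) - √(-4 - 5) = -2 - √(-9) = -2 - 3*I ≈ -2.0 - 3.0*I)
X - n(p) = -66 - (-2 - 3*I)²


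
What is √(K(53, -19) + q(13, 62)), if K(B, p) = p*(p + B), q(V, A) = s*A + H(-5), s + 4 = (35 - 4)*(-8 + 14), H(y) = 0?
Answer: 3*√1182 ≈ 103.14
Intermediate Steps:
s = 182 (s = -4 + (35 - 4)*(-8 + 14) = -4 + 31*6 = -4 + 186 = 182)
q(V, A) = 182*A (q(V, A) = 182*A + 0 = 182*A)
K(B, p) = p*(B + p)
√(K(53, -19) + q(13, 62)) = √(-19*(53 - 19) + 182*62) = √(-19*34 + 11284) = √(-646 + 11284) = √10638 = 3*√1182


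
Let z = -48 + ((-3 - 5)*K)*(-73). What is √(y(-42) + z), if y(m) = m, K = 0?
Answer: 3*I*√10 ≈ 9.4868*I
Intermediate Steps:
z = -48 (z = -48 + ((-3 - 5)*0)*(-73) = -48 - 8*0*(-73) = -48 + 0*(-73) = -48 + 0 = -48)
√(y(-42) + z) = √(-42 - 48) = √(-90) = 3*I*√10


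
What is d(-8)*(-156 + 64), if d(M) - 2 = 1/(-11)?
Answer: -1932/11 ≈ -175.64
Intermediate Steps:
d(M) = 21/11 (d(M) = 2 + 1/(-11) = 2 - 1/11 = 21/11)
d(-8)*(-156 + 64) = 21*(-156 + 64)/11 = (21/11)*(-92) = -1932/11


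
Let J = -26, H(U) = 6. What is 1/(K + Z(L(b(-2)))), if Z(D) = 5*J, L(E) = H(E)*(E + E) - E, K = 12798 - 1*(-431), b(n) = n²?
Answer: 1/13099 ≈ 7.6342e-5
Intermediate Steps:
K = 13229 (K = 12798 + 431 = 13229)
L(E) = 11*E (L(E) = 6*(E + E) - E = 6*(2*E) - E = 12*E - E = 11*E)
Z(D) = -130 (Z(D) = 5*(-26) = -130)
1/(K + Z(L(b(-2)))) = 1/(13229 - 130) = 1/13099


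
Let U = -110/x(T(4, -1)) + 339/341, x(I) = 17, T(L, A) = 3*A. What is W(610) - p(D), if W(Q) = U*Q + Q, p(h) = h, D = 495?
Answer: -18699015/5797 ≈ -3225.6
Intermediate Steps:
U = -31747/5797 (U = -110/17 + 339/341 = -31747/5797 ≈ -5.4765)
W(Q) = -25950*Q/5797 (W(Q) = -31747*Q/5797 + Q = -25950*Q/5797)
W(610) - p(D) = -25950/5797*610 - 1*495 = -15829500/5797 - 495 = -18699015/5797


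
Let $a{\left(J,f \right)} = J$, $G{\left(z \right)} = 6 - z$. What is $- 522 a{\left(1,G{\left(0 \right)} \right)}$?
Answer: $-522$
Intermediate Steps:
$- 522 a{\left(1,G{\left(0 \right)} \right)} = \left(-522\right) 1 = -522$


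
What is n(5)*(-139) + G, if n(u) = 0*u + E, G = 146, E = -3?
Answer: 563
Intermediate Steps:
n(u) = -3 (n(u) = 0*u - 3 = 0 - 3 = -3)
n(5)*(-139) + G = -3*(-139) + 146 = 417 + 146 = 563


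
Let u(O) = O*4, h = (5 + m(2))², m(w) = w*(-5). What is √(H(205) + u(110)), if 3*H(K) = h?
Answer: √4035/3 ≈ 21.174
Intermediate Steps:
m(w) = -5*w
h = 25 (h = (5 - 5*2)² = (5 - 10)² = (-5)² = 25)
H(K) = 25/3 (H(K) = (⅓)*25 = 25/3)
u(O) = 4*O
√(H(205) + u(110)) = √(25/3 + 4*110) = √(25/3 + 440) = √(1345/3) = √4035/3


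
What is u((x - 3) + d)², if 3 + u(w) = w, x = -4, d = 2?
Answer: 64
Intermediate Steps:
u(w) = -3 + w
u((x - 3) + d)² = (-3 + ((-4 - 3) + 2))² = (-3 + (-7 + 2))² = (-3 - 5)² = (-8)² = 64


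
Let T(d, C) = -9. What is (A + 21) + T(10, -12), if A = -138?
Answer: -126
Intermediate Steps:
(A + 21) + T(10, -12) = (-138 + 21) - 9 = -117 - 9 = -126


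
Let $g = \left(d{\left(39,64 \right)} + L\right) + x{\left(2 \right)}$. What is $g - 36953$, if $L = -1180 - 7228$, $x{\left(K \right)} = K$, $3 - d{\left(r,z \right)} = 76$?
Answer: $-45432$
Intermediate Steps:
$d{\left(r,z \right)} = -73$ ($d{\left(r,z \right)} = 3 - 76 = -73$)
$L = -8408$ ($L = -1180 - 7228 = -8408$)
$g = -8479$ ($g = \left(-73 - 8408\right) + 2 = -8481 + 2 = -8479$)
$g - 36953 = -8479 - 36953 = -45432$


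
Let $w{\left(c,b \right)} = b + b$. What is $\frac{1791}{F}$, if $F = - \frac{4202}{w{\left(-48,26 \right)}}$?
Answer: $- \frac{46566}{2101} \approx -22.164$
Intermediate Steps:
$w{\left(c,b \right)} = 2 b$
$F = - \frac{2101}{26}$ ($F = - \frac{4202}{2 \cdot 26} = - \frac{4202}{52} = \left(-4202\right) \frac{1}{52} = - \frac{2101}{26} \approx -80.808$)
$\frac{1791}{F} = \frac{1791}{- \frac{2101}{26}} = 1791 \left(- \frac{26}{2101}\right) = - \frac{46566}{2101}$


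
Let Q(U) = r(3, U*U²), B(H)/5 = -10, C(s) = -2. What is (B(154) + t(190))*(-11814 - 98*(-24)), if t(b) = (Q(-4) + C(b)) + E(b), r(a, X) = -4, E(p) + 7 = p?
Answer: -1201674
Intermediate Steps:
E(p) = -7 + p
B(H) = -50 (B(H) = 5*(-10) = -50)
Q(U) = -4
t(b) = -13 + b (t(b) = (-4 - 2) + (-7 + b) = -6 + (-7 + b) = -13 + b)
(B(154) + t(190))*(-11814 - 98*(-24)) = (-50 + (-13 + 190))*(-11814 - 98*(-24)) = (-50 + 177)*(-11814 + 2352) = 127*(-9462) = -1201674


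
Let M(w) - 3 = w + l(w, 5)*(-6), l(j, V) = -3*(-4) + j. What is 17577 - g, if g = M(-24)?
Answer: 17526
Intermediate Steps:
l(j, V) = 12 + j
M(w) = -69 - 5*w (M(w) = 3 + (w + (12 + w)*(-6)) = 3 + (w + (-72 - 6*w)) = 3 + (-72 - 5*w) = -69 - 5*w)
g = 51 (g = -69 - 5*(-24) = -69 + 120 = 51)
17577 - g = 17577 - 1*51 = 17577 - 51 = 17526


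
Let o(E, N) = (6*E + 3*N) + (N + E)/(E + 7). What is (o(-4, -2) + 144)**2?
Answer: 12544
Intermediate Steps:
o(E, N) = 3*N + 6*E + (E + N)/(7 + E) (o(E, N) = (3*N + 6*E) + (E + N)/(7 + E) = 3*N + 6*E + (E + N)/(7 + E))
(o(-4, -2) + 144)**2 = ((6*(-4)**2 + 22*(-2) + 43*(-4) + 3*(-4)*(-2))/(7 - 4) + 144)**2 = ((6*16 - 44 - 172 + 24)/3 + 144)**2 = ((96 - 44 - 172 + 24)/3 + 144)**2 = ((1/3)*(-96) + 144)**2 = (-32 + 144)**2 = 112**2 = 12544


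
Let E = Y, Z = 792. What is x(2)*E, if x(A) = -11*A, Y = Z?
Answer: -17424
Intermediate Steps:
Y = 792
E = 792
x(2)*E = -11*2*792 = -22*792 = -17424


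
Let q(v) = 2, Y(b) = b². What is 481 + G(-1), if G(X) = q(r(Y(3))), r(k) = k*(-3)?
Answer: 483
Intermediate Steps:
r(k) = -3*k
G(X) = 2
481 + G(-1) = 481 + 2 = 483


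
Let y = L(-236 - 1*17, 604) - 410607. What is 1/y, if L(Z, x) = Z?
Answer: -1/410860 ≈ -2.4339e-6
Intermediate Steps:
y = -410860 (y = (-236 - 1*17) - 410607 = (-236 - 17) - 410607 = -253 - 410607 = -410860)
1/y = 1/(-410860) = -1/410860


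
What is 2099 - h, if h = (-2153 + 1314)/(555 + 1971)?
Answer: 5302913/2526 ≈ 2099.3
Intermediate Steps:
h = -839/2526 ≈ -0.33215
2099 - h = 2099 - 1*(-839/2526) = 2099 + 839/2526 = 5302913/2526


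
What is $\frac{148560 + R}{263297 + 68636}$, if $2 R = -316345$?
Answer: $- \frac{19225}{663866} \approx -0.028959$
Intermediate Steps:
$R = - \frac{316345}{2}$ ($R = \frac{1}{2} \left(-316345\right) = - \frac{316345}{2} \approx -1.5817 \cdot 10^{5}$)
$\frac{148560 + R}{263297 + 68636} = \frac{148560 - \frac{316345}{2}}{263297 + 68636} = - \frac{19225}{2 \cdot 331933} = \left(- \frac{19225}{2}\right) \frac{1}{331933} = - \frac{19225}{663866}$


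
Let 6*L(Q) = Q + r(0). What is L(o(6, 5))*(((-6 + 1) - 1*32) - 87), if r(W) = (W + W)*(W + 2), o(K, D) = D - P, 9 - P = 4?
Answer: 0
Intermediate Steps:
P = 5 (P = 9 - 1*4 = 9 - 4 = 5)
o(K, D) = -5 + D (o(K, D) = D - 1*5 = D - 5 = -5 + D)
r(W) = 2*W*(2 + W) (r(W) = (2*W)*(2 + W) = 2*W*(2 + W))
L(Q) = Q/6 (L(Q) = (Q + 2*0*(2 + 0))/6 = (Q + 2*0*2)/6 = (Q + 0)/6 = Q/6)
L(o(6, 5))*(((-6 + 1) - 1*32) - 87) = ((-5 + 5)/6)*(((-6 + 1) - 1*32) - 87) = ((⅙)*0)*((-5 - 32) - 87) = 0*(-37 - 87) = 0*(-124) = 0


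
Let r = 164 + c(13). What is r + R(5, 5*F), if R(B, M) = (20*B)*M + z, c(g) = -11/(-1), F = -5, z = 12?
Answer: -2313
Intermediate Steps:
c(g) = 11 (c(g) = -11*(-1) = 11)
R(B, M) = 12 + 20*B*M (R(B, M) = (20*B)*M + 12 = 20*B*M + 12 = 12 + 20*B*M)
r = 175 (r = 164 + 11 = 175)
r + R(5, 5*F) = 175 + (12 + 20*5*(5*(-5))) = 175 + (12 + 20*5*(-25)) = 175 + (12 - 2500) = 175 - 2488 = -2313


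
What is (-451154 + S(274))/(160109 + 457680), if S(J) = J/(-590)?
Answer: -133090567/182247755 ≈ -0.73027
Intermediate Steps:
S(J) = -J/590 (S(J) = J*(-1/590) = -J/590)
(-451154 + S(274))/(160109 + 457680) = (-451154 - 1/590*274)/(160109 + 457680) = (-451154 - 137/295)/617789 = -133090567/295*1/617789 = -133090567/182247755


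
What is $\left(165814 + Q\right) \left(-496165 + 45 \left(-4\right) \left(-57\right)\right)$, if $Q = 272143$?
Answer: $-212805496085$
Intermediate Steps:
$\left(165814 + Q\right) \left(-496165 + 45 \left(-4\right) \left(-57\right)\right) = \left(165814 + 272143\right) \left(-496165 + 45 \left(-4\right) \left(-57\right)\right) = 437957 \left(-496165 - -10260\right) = 437957 \left(-496165 + 10260\right) = 437957 \left(-485905\right) = -212805496085$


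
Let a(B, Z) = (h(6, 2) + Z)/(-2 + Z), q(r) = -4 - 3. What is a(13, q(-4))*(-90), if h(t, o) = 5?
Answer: -20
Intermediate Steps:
q(r) = -7
a(B, Z) = (5 + Z)/(-2 + Z)
a(13, q(-4))*(-90) = ((5 - 7)/(-2 - 7))*(-90) = (-2/(-9))*(-90) = -⅑*(-2)*(-90) = (2/9)*(-90) = -20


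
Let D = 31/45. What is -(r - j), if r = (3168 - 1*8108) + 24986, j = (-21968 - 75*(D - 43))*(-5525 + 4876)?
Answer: 36533078/3 ≈ 1.2178e+7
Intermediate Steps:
D = 31/45 (D = 31*(1/45) = 31/45 ≈ 0.68889)
j = 36593216/3 (j = (-21968 - 75*(31/45 - 43))*(-5525 + 4876) = (-21968 - 75*(-1904/45))*(-649) = (-21968 + 9520/3)*(-649) = -56384/3*(-649) = 36593216/3 ≈ 1.2198e+7)
r = 20046 (r = (3168 - 8108) + 24986 = -4940 + 24986 = 20046)
-(r - j) = -(20046 - 1*36593216/3) = -(20046 - 36593216/3) = -1*(-36533078/3) = 36533078/3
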